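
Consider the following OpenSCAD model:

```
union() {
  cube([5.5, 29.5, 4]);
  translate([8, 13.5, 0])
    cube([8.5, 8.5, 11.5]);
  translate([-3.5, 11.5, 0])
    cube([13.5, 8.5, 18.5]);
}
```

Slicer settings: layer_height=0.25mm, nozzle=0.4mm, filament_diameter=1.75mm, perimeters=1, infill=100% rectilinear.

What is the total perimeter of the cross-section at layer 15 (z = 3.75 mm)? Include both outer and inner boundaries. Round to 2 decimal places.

At z = 3.75 mm: the 5.5×29.5 cube contributes its full rectangle (perimeter 70.00 mm); the cube at (8, 13.5) (footprint 8.5×8.5) is included at this height (perimeter 34.00 mm); the 13.5×8.5 cube at (-3.5, 11.5) contributes its full rectangle (perimeter 44.00 mm); Combining (union): the regions partially overlap (shared area 59.75 mm²), so the edge portions inside another operand are dropped and the merged outline is re-measured after clipping — boundary = 103.00 mm. Overall, the cross-section is a single solid region. Total boundary length (outer) = 103.00 mm.

103.00 mm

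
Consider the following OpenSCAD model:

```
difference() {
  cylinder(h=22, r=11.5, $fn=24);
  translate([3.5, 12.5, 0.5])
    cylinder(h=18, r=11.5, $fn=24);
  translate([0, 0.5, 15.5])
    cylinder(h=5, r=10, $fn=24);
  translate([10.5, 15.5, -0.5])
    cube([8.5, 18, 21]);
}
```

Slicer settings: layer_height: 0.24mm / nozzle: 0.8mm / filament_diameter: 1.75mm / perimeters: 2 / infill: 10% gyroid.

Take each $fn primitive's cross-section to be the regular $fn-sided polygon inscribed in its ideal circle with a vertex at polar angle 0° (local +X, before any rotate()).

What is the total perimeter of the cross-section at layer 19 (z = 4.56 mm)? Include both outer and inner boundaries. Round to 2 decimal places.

72.05 mm

At z = 4.56 mm: the r=11.5 cylinder gives a regular 24-gon of circumradius 11.5 (constant along its height) (perimeter = 2·24·11.500·sin(180°/24) = 72.05 mm); the cylinder at (3.5, 12.5): section is a regular 24-gon, circumradius r=11.5 (perimeter = 2·24·11.500·sin(180°/24) = 72.05 mm); the cylinder at (0, 0.5) is not intersected at this z (z outside [15.5, 20.5]); the cube at (10.5, 15.5) is present — its section is the full 8.5×18 rectangle (perimeter 53.00 mm); After the difference (first − rest): starting from the r=11.5 cylinder, the r=11.5 cylinder at (3.5, 12.5) partially overlaps it — only the 130.65 mm² overlap (of its 410.75 mm²) is removed, clipping the outline; the 8.5×18 cube at (10.5, 15.5) misses the remaining region (no effect) — boundary = 72.05 mm. Overall, the cross-section is a single solid region. Total boundary length (outer) = 72.05 mm.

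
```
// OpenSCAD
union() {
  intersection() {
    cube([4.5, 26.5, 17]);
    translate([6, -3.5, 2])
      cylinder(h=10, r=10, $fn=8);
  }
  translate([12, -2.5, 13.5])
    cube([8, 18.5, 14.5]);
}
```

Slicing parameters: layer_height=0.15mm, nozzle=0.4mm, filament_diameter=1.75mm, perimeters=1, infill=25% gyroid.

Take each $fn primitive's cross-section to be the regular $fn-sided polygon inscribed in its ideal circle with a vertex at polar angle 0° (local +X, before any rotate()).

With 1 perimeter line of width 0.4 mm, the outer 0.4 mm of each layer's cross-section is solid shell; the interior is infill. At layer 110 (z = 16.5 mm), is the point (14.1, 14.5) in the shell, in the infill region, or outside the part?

At z = 16.5 mm: the cube is present — its section is the full 4.5×26.5 rectangle; the cylinder at (6, -3.5) does not reach this height (z outside [2, 12]); Taking the intersection: at least one operand is absent at this height, so nothing remains; the 8×18.5 cube at (12, -2.5) contributes its full rectangle; Taking the union: only the 8×18.5 cube at (12, -2.5) is present, so the union is just that shape — 1 connected region. Overall, the cross-section is a single solid region. The nearest boundary edge runs (20.00, 16.00)→(12.00, 16.00); distance from the point to it = 1.50 mm. The point is inside the cross-section and 1.50 mm from the nearest boundary — more than the 0.4 mm shell width (1 × 0.4), so it's in the infill interior.

infill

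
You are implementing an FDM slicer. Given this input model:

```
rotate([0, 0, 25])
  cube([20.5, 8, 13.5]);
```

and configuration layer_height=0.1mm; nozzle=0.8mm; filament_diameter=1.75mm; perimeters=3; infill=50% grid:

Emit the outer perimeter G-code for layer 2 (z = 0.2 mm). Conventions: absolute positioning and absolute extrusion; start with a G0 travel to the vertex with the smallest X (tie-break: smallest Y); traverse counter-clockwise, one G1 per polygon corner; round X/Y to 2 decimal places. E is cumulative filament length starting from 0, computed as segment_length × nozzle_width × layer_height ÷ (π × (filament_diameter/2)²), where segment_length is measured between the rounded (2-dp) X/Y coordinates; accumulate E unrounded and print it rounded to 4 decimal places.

At z = 0.2 mm: the cube is present — its section is the full 20.5×8 rectangle; (whole slice rotated 25° about Z — lengths, areas and connectivity unchanged). The outline is a single polygon with 4 vertices. Extrusion per mm of travel: 0.8 × 0.1 / (π × 0.875²) = 0.033260. Accumulating E over each segment gives final E = 1.8957.

G0 X-3.38 Y7.25 Z0.20
G1 X0.00 Y0.00 E0.2661
G1 X18.58 Y8.66 E0.9479
G1 X15.20 Y15.91 E1.2139
G1 X-3.38 Y7.25 E1.8957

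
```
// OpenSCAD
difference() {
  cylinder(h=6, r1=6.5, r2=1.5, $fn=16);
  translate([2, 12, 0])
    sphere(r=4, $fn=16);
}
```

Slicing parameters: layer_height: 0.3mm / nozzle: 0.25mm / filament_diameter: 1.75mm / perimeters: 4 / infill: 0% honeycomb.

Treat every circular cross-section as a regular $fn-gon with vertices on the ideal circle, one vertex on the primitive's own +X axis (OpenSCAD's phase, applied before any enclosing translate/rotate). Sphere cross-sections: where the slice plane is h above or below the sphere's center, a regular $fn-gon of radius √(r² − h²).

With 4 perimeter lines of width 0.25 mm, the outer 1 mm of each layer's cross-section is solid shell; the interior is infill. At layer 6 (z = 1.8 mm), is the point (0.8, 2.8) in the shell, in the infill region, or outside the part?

infill

At z = 1.8 mm: the cone: at t=0.300 of its height the radius interpolates to r₁+(r₂−r₁)t = 5.000, giving a regular 16-gon of that circumradius; the r=4 sphere at (2, 12) slices to a regular 16-gon of circumradius 3.572 (√(r²−h²) with h=1.8 from center); Taking the first minus the rest: starting from the cone, the r=4 sphere at (2, 12) misses the remaining region (no effect) — 1 connected region. Overall, the cross-section is a single solid region. The nearest boundary edge runs (0.00, 5.00)→(1.91, 4.62); distance from the point to it = 2.00 mm. The point is inside the cross-section and 2.00 mm from the nearest boundary — more than the 1 mm shell width (4 × 0.25), so it's in the infill interior.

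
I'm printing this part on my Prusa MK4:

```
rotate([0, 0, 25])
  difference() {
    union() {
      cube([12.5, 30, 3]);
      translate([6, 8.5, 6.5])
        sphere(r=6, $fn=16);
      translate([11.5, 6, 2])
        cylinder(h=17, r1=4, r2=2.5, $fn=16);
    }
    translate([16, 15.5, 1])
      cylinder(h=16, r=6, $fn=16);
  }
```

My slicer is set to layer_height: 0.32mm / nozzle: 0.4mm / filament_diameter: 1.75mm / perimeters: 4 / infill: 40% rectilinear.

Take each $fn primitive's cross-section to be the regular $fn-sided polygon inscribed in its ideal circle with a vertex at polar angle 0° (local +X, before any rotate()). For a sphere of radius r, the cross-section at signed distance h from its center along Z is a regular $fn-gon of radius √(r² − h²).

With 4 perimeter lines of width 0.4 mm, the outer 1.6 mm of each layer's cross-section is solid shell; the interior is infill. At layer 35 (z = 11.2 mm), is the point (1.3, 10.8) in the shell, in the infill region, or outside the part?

At z = 11.2 mm: the cube does not reach this height (z outside [0, 3]); the r=6 sphere at (6, 8.5) slices to a regular 16-gon of circumradius 3.730 (√(r²−h²) with h=4.7 from center); the cone at (11.5, 6) (r1=4→r2=2.5) has section circumradius 3.188 here — a regular 16-gon; Taking the union: the regions partially overlap (shared area 1.70 mm²), so overlapping operands fuse into one piece — 1 connected region; the cylinder at (16, 15.5): section is a regular 16-gon, circumradius r=6; After the difference (first − rest): starting from that combined region, the r=6 cylinder at (16, 15.5) misses the remaining region (no effect) — 1 connected region; (rotated 25° about Z; rotation is an isometry so areas/perimeters/island counts are preserved). Overall, the cross-section is a single solid region. Undo the 25° rotation: the query point maps to (5.742, 9.239) in the un-rotated model frame. The nearest boundary edge runs (4.57, 11.95)→(6.00, 12.23); distance from the point to it = 2.88 mm. The point is inside the cross-section and 2.88 mm from the nearest boundary — more than the 1.6 mm shell width (4 × 0.4), so it's in the infill interior.

infill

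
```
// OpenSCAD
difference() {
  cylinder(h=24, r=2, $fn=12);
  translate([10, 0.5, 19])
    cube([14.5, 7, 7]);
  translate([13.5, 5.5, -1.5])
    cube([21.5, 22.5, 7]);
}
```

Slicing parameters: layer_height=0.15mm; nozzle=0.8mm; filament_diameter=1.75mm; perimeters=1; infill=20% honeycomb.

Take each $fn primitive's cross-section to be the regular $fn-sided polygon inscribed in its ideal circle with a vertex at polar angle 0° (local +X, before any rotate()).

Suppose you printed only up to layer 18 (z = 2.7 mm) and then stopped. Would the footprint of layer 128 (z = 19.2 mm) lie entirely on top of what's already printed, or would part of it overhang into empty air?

Compare the two slices. At z = 2.7: the cylinder: section is a regular 12-gon, circumradius r=2 (area = (12/2)·2.000²·sin(360°/12) = 12.00 mm²); the cube at (10, 0.5) does not reach this height (z outside [19, 26]); the 21.5×22.5 cube at (13.5, 5.5) contributes its full rectangle (area 483.75 mm²); Subtracting the remaining from the first: starting from the r=2 cylinder (12.00 mm²), the 21.5×22.5 cube at (13.5, 5.5) misses the remaining region (no effect) — area = 12.00 mm². At z = 19.2: the r=2 cylinder gives a regular 12-gon of circumradius 2 (constant along its height) (area = (12/2)·2.000²·sin(360°/12) = 12.00 mm²); the cube at (10, 0.5) is present — its section is the full 14.5×7 rectangle (area 101.50 mm²); the cube at (13.5, 5.5) is absent (z outside [-1.5, 5.5]); Taking the first minus the rest: starting from the r=2 cylinder (12.00 mm²), the 14.5×7 cube at (10, 0.5) misses the remaining region (no effect) — area = 12.00 mm². Checking containment: the cross-section at z = 19.2 is a subset of the cross-section at z = 2.7.

entirely on top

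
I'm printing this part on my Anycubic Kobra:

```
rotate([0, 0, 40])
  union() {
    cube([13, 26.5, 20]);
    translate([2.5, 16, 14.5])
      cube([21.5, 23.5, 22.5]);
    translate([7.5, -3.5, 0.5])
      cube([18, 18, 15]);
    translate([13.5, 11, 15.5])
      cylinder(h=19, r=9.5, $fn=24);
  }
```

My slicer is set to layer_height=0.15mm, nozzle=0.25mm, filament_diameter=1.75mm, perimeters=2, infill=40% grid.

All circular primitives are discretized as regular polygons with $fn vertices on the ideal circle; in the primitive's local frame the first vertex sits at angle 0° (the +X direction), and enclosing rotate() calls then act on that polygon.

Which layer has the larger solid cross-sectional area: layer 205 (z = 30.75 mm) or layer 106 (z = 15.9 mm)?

layer 106 (z = 15.9 mm)

Layer 205 (z = 30.75): the cube is not intersected at this z (z outside [0, 20]); the cube at (2.5, 16) (footprint 21.5×23.5) is included at this height (area 505.25 mm²); the cube at (7.5, -3.5) is absent (z outside [0.5, 15.5]); the r=9.5 cylinder at (13.5, 11) gives a regular 24-gon of circumradius 9.5 (constant along its height) (area = (24/2)·9.500²·sin(360°/24) = 280.30 mm²); Merging all regions: the regions partially overlap — summed areas 785.55 mm² minus the doubly-counted overlap 50.29 mm² gives 735.26 mm² — area = 735.26 mm²; (rotated 40° about Z; rotation is an isometry so areas/perimeters/island counts are preserved). So its area = 735.26 mm². Layer 106 (z = 15.9): the cube is present — its section is the full 13×26.5 rectangle (area 344.50 mm²); the 21.5×23.5 cube at (2.5, 16) contributes its full rectangle (area 505.25 mm²); the cube at (7.5, -3.5) does not reach this height (z outside [0.5, 15.5]); the r=9.5 cylinder at (13.5, 11) contributes a regular 24-gon of circumradius 9.5 (area = (24/2)·9.500²·sin(360°/24) = 280.30 mm²); Merging all regions: the regions partially overlap — summed areas 1130.05 mm² minus the doubly-counted overlap 268.31 mm² gives 861.74 mm² — area = 861.74 mm²; (whole slice rotated 40° about Z — lengths, areas and connectivity unchanged). So its area = 861.74 mm². Layer 106 is larger (861.74 vs 735.26 mm²).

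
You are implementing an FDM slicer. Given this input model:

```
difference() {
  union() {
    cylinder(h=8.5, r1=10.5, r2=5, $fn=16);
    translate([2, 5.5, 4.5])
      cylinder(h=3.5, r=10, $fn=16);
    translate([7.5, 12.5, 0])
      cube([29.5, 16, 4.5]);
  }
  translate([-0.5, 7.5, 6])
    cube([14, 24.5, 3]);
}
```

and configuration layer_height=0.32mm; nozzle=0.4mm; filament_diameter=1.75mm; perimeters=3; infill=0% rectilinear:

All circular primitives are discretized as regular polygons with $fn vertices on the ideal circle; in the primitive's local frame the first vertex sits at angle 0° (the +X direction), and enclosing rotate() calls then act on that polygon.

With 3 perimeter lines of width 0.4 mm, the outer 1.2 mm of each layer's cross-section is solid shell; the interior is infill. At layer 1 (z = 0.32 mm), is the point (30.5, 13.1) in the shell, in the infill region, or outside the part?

shell

At z = 0.32 mm: the cone contributes a regular 16-gon of circumradius 10.293 (interpolated between r1=10.5 and r2=5 at t=0.038); the cylinder at (2, 5.5) is not intersected at this z (z outside [4.5, 8]); the 29.5×16 cube at (7.5, 12.5) contributes its full rectangle; Taking the union: the 2 present regions are separate (no shared area or edge), so areas and boundary lengths simply add and each stays a separate island — 2 connected regions; the cube at (-0.5, 7.5) does not reach this height (z outside [6, 9]); After the difference (first − rest): none of the subtracted shapes is present at this height, so the result so far is unchanged — 2 connected regions. Overall, the cross-section has 2 separate islands. The nearest boundary edge runs (37.00, 12.50)→(7.50, 12.50); distance from the point to it = 0.60 mm. (Shell/infill is judged within the island containing the point — the largest one.) The point is inside the cross-section, 0.60 mm from the nearest boundary — within the 1.2 mm shell band (3 × 0.4).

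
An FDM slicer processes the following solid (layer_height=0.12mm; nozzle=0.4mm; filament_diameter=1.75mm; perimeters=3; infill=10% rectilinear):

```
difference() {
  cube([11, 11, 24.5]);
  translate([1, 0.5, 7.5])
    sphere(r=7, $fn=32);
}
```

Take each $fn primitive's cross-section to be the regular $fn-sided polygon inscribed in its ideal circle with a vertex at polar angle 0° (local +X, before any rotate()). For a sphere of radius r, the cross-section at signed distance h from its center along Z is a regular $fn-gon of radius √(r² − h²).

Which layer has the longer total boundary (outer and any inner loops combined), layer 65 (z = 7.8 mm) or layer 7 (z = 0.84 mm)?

Layer 65 (z = 7.8): the cube (footprint 11×11) is included at this height (perimeter 44.00 mm); the r=7 sphere at (1, 0.5) slices to a regular 32-gon of circumradius 6.994 (√(r²−h²) with h=0.3 from center) (perimeter = 2·32·6.994·sin(180°/32) = 43.87 mm); Subtracting the remaining from the first: starting from the 11×11 cube, the r=7 sphere at (1, 0.5) partially overlaps it — only the 49.10 mm² overlap (of its 152.67 mm²) is removed, clipping the outline — boundary = 41.14 mm. So its perimeter = 41.14 mm. Layer 7 (z = 0.84): the cube is present — its section is the full 11×11 rectangle (perimeter 44.00 mm); the sphere at (1, 0.5): section is a regular 32-gon, circumradius = √(r²−h²) = √(7²−6.66²) = 2.155 (perimeter = 2·32·2.155·sin(180°/32) = 13.52 mm); Subtracting the remaining from the first: starting from the 11×11 cube, the r=7 sphere at (1, 0.5) partially overlaps it — only the 7.26 mm² overlap (of its 14.50 mm²) is removed, clipping the outline — boundary = 43.44 mm. So its perimeter = 43.44 mm. Layer 7 is larger (43.44 vs 41.14 mm).

layer 7 (z = 0.84 mm)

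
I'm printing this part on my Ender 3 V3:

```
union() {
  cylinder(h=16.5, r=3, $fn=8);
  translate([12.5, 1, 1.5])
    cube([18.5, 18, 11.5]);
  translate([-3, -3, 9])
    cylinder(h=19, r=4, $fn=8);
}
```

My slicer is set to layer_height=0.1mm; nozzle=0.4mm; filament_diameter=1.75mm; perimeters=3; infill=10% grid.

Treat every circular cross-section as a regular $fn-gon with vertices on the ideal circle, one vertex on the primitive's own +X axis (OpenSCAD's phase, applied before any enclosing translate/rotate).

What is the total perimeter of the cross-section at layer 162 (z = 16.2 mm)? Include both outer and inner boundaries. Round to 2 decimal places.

31.06 mm

At z = 16.2 mm: the cylinder: section is a regular 8-gon, circumradius r=3 (perimeter = 2·8·3.000·sin(180°/8) = 18.37 mm); the cube at (12.5, 1) is absent (z outside [1.5, 13]); the cylinder at (-3, -3): section is a regular 8-gon, circumradius r=4 (perimeter = 2·8·4.000·sin(180°/8) = 24.49 mm); Combining (union): the regions partially overlap (shared area 8.32 mm²), so the edge portions inside another operand are dropped and the merged outline is re-measured after clipping — boundary = 31.06 mm. Overall, the cross-section is a single solid region. Total boundary length (outer) = 31.06 mm.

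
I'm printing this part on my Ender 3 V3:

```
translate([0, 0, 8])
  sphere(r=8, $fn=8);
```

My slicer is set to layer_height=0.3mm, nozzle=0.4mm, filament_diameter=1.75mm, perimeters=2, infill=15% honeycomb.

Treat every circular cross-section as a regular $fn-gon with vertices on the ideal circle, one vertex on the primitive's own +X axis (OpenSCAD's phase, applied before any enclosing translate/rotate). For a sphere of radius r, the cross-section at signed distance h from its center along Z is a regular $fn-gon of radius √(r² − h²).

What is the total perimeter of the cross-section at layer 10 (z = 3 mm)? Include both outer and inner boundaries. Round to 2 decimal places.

38.24 mm

At z = 3 mm: the r=8 sphere contributes a regular 8-gon of circumradius √(8²−5²) = 6.245 (perimeter = 2·8·6.245·sin(180°/8) = 38.24 mm). Overall, the cross-section is a single solid region. Total boundary length (outer) = 38.24 mm.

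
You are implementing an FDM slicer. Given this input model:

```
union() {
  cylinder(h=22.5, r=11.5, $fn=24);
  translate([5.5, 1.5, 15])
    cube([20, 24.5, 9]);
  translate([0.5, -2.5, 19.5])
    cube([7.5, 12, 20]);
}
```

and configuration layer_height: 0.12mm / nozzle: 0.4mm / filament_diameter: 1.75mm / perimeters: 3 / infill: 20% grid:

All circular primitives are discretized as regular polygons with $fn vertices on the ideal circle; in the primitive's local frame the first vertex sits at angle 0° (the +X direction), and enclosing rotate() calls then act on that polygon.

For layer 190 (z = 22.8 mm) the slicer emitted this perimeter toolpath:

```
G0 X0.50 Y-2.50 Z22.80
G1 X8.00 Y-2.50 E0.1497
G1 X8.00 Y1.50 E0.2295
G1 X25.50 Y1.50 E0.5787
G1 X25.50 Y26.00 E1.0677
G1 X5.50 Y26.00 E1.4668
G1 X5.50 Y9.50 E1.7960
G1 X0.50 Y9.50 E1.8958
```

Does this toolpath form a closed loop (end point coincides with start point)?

no

Start point (G0): (0.50, -2.50). End point (last G1): the path does not return to the start — open.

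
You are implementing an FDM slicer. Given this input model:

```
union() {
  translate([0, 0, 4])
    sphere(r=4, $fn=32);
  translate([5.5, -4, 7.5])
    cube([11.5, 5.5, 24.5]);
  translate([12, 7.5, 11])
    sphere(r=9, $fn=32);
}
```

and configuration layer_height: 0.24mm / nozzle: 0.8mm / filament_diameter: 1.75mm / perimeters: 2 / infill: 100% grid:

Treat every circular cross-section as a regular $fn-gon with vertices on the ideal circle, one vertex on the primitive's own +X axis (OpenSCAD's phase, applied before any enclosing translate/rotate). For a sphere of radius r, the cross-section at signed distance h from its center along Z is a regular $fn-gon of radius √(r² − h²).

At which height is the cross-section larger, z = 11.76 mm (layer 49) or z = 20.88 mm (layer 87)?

Layer 49 (z = 11.76): the sphere does not reach this height (|z−center|=7.760 > r=4); the cube at (5.5, -4) is present — its section is the full 11.5×5.5 rectangle (area 63.25 mm²); the r=9 sphere at (12, 7.5) contributes a regular 32-gon of circumradius √(9²−0.76²) = 8.968 (area = (32/2)·8.968²·sin(360°/32) = 251.03 mm²); Taking the union: the regions partially overlap — summed areas 314.28 mm² minus the doubly-counted overlap 25.72 mm² gives 288.57 mm² — area = 288.57 mm². So its area = 288.57 mm². Layer 87 (z = 20.88): the sphere is absent (|z−center|=16.880 > r=4); the cube at (5.5, -4) (footprint 11.5×5.5) is included at this height (area 63.25 mm²); the sphere at (12, 7.5) is not intersected at this z (|z−center|=9.880 > r=9); Merging all regions: only the 11.5×5.5 cube at (5.5, -4) is present, so the union is just that shape — area = 63.25 mm². So its area = 63.25 mm². Layer 49 is larger (288.57 vs 63.25 mm²).

layer 49 (z = 11.76 mm)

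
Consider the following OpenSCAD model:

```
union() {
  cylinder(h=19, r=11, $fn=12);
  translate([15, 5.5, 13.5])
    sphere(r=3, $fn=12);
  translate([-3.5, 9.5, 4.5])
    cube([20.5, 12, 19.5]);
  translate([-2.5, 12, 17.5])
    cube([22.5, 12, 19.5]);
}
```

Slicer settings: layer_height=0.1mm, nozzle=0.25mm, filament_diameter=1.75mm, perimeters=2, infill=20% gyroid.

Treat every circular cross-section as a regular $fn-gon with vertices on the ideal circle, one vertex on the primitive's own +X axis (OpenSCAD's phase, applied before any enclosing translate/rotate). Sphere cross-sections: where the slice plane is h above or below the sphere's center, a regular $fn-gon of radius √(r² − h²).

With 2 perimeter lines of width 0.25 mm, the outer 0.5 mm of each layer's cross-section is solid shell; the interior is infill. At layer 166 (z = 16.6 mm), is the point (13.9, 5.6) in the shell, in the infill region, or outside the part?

outside

At z = 16.6 mm: the cylinder: section is a regular 12-gon, circumradius r=11; the sphere at (15, 5.5) does not reach this height (|z−center|=3.100 > r=3); the cube at (-3.5, 9.5) is present — its section is the full 20.5×12 rectangle; the cube at (-2.5, 12) does not reach this height (z outside [17.5, 37]); Combining (union): the regions partially overlap (shared area 7.81 mm²), so overlapping operands fuse into one piece — 1 connected region. Overall, the cross-section is a single solid region. The nearest boundary edge runs (17.00, 9.50)→(5.53, 9.50); distance from the point to it = 3.90 mm. The point is not inside any of the regions above, so it lies outside the cross-section (3.90 mm from the nearest boundary).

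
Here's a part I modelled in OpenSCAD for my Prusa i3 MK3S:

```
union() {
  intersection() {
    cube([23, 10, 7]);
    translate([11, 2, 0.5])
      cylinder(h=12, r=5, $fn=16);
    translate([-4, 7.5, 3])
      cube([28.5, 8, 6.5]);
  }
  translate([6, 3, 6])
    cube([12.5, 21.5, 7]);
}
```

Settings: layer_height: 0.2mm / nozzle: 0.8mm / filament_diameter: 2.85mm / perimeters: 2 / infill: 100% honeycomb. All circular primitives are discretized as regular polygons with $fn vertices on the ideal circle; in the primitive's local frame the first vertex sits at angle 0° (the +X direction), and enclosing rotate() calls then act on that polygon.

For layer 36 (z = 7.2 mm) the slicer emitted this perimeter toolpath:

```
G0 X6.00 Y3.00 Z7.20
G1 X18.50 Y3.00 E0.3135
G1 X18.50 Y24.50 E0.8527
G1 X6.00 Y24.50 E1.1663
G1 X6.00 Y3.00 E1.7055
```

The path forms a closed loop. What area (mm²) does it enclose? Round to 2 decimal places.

Apply the shoelace formula to the sequence of (X, Y) vertices; enclosed area = 268.75 mm².

268.75 mm²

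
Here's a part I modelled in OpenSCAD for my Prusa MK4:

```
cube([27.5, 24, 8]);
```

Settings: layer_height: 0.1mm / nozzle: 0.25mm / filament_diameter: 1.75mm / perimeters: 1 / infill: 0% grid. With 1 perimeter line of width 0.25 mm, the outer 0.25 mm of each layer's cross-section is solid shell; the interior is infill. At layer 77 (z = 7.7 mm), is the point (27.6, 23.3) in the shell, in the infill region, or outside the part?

outside

At z = 7.7 mm: the cube (footprint 27.5×24) is included at this height. Overall, the cross-section is a single solid region. The nearest boundary edge runs (27.50, 0.00)→(27.50, 24.00); distance from the point to it = 0.10 mm. The point is not inside any of the regions above, so it lies outside the cross-section (0.10 mm from the nearest boundary).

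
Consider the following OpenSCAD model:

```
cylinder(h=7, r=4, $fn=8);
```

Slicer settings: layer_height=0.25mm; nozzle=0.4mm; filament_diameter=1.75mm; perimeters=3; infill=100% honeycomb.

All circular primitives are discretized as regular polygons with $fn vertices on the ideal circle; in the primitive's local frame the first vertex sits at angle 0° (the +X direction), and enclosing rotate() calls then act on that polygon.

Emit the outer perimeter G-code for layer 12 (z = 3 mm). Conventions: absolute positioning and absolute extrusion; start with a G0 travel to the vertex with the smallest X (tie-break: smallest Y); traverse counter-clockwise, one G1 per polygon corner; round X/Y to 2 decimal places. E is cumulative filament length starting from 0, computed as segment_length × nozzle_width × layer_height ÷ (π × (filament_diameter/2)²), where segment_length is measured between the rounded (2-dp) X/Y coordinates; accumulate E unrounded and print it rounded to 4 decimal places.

G0 X-4.00 Y0.00 Z3.00
G1 X-2.83 Y-2.83 E0.1273
G1 X0.00 Y-4.00 E0.2546
G1 X2.83 Y-2.83 E0.3819
G1 X4.00 Y0.00 E0.5093
G1 X2.83 Y2.83 E0.6366
G1 X0.00 Y4.00 E0.7639
G1 X-2.83 Y2.83 E0.8912
G1 X-4.00 Y0.00 E1.0185

At z = 3 mm: the r=4 cylinder contributes a regular 8-gon of circumradius 4. The outline is a single polygon with 8 vertices. Extrusion per mm of travel: 0.4 × 0.25 / (π × 0.875²) = 0.041575. Accumulating E over each segment gives final E = 1.0185.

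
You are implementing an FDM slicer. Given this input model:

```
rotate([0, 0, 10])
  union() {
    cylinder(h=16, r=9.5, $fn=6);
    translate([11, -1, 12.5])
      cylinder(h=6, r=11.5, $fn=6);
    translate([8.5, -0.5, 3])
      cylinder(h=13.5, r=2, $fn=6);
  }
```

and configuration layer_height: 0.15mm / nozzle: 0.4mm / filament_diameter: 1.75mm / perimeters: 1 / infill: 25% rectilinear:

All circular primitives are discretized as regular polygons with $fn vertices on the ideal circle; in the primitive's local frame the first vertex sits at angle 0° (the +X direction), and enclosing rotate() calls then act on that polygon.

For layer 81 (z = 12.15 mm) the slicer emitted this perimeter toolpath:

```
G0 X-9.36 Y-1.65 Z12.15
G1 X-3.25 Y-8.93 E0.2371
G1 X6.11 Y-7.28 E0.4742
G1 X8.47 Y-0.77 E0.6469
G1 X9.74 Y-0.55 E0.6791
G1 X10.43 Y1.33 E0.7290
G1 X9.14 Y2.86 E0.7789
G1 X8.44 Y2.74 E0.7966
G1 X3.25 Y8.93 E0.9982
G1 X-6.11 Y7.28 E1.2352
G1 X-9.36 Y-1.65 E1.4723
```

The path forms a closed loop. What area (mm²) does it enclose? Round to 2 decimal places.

Apply the shoelace formula to the sequence of (X, Y) vertices; enclosed area = 238.21 mm².

238.21 mm²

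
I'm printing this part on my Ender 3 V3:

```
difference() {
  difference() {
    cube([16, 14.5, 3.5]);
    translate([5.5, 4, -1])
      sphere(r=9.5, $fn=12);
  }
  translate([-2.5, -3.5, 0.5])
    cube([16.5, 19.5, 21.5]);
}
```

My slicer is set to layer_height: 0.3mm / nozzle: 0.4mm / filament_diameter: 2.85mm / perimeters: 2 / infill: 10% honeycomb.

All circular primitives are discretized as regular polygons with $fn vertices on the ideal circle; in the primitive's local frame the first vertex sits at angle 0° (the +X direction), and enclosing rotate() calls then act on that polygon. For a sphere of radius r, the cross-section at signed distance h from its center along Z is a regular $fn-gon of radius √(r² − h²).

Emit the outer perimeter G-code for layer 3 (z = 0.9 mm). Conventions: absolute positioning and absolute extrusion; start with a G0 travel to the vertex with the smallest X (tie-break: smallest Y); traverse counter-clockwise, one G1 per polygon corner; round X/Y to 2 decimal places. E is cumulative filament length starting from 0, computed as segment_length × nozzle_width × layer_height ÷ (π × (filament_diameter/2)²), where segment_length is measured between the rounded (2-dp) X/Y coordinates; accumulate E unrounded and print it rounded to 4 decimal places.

G0 X14.00 Y0.00 Z0.90
G1 X16.00 Y0.00 E0.0376
G1 X16.00 Y14.50 E0.3104
G1 X14.00 Y14.50 E0.3480
G1 X14.00 Y7.02 E0.4887
G1 X14.81 Y4.00 E0.5475
G1 X14.00 Y0.98 E0.6063
G1 X14.00 Y0.00 E0.6248

At z = 0.9 mm: the cube is present — its section is the full 16×14.5 rectangle; the r=9.5 sphere at (5.5, 4) slices to a regular 12-gon of circumradius 9.308 (√(r²−h²) with h=1.9 from center); Subtracting the remaining from the first: starting from the 16×14.5 cube, the r=9.5 sphere at (5.5, 4) partially overlaps it — only the 168.95 mm² overlap (of its 259.92 mm²) is removed, clipping the outline — 1 connected region; the cube at (-2.5, -3.5) (footprint 16.5×19.5) is included at this height; Taking the first minus the rest: starting from the result so far, the 16.5×19.5 cube at (-2.5, -3.5) partially overlaps it — only the 36.49 mm² overlap (of its 321.75 mm²) is removed, clipping the outline — 1 connected region. The outline is a single polygon with 7 vertices. Extrusion per mm of travel: 0.4 × 0.3 / (π × 1.425²) = 0.018811. Accumulating E over each segment gives final E = 0.6248.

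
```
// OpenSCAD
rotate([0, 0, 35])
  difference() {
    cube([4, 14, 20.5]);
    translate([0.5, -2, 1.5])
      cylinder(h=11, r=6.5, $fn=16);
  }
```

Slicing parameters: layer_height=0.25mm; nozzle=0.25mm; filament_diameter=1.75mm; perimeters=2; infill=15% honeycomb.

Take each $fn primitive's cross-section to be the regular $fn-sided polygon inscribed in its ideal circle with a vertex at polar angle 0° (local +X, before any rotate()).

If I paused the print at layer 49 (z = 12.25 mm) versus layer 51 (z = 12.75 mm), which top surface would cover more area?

layer 51 (z = 12.75 mm)

Layer 49 (z = 12.25): the cube (footprint 4×14) is included at this height (area 56.00 mm²); the cylinder at (0.5, -2): section is a regular 16-gon, circumradius r=6.5 (area = (16/2)·6.500²·sin(360°/16) = 129.35 mm²); Subtracting the remaining from the first: starting from the 4×14 cube (56.00 mm²), the r=6.5 cylinder at (0.5, -2) partially overlaps it — only the 16.52 mm² overlap (of its 129.35 mm²) is removed, clipping the outline — area = 39.48 mm²; (whole slice rotated 35° about Z — lengths, areas and connectivity unchanged). So its area = 39.48 mm². Layer 51 (z = 12.75): the cube (footprint 4×14) is included at this height (area 56.00 mm²); the cylinder at (0.5, -2) is not intersected at this z (z outside [1.5, 12.5]); Subtracting the remaining from the first: none of the subtracted shapes is present at this height, so the 4×14 cube is unchanged — area = 56.00 mm²; (whole slice rotated 35° about Z — lengths, areas and connectivity unchanged). So its area = 56.00 mm². Layer 51 is larger (56.00 vs 39.48 mm²).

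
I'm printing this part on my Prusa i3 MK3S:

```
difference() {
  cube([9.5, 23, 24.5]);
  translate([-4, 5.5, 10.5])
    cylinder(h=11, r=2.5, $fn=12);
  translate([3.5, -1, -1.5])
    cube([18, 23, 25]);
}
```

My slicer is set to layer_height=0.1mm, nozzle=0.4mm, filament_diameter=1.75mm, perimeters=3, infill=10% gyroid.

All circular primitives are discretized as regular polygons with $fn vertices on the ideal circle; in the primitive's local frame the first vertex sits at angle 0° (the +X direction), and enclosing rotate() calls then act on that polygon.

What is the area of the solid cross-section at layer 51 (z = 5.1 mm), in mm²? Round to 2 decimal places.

At z = 5.1 mm: the cube (footprint 9.5×23) is included at this height (area 218.50 mm²); the cylinder at (-4, 5.5) is absent (z outside [10.5, 21.5]); the 18×23 cube at (3.5, -1) contributes its full rectangle (area 414.00 mm²); Taking the first minus the rest: starting from the 9.5×23 cube (218.50 mm²), the 18×23 cube at (3.5, -1) partially overlaps it — only the 132.00 mm² overlap (of its 414.00 mm²) is removed, clipping the outline — area = 86.50 mm². Overall, the cross-section is a single solid region. Net area = 86.50 mm².

86.50 mm²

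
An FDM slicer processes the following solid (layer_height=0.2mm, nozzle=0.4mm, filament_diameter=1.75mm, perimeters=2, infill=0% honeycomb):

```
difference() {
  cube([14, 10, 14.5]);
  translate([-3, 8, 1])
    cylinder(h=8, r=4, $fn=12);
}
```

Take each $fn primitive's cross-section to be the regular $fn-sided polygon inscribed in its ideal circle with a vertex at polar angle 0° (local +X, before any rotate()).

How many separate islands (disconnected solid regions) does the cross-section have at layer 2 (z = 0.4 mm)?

1

At z = 0.4 mm: the cube (footprint 14×10) is included at this height; the cylinder at (-3, 8) is not intersected at this z (z outside [1, 9]); Subtracting the remaining from the first: none of the subtracted shapes is present at this height, so the 14×10 cube is unchanged — 1 connected region. Overall, the cross-section is a single solid region. Island count = 1.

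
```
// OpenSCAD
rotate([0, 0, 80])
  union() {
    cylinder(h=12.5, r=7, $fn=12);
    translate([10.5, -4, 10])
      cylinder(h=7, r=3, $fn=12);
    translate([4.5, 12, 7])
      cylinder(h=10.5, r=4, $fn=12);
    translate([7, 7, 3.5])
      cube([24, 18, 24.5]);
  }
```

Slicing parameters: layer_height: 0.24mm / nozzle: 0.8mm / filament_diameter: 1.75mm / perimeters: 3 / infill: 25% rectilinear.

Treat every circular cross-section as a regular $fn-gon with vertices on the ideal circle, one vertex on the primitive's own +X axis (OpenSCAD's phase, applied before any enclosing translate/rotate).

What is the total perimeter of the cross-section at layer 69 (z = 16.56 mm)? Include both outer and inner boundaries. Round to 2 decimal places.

114.69 mm

At z = 16.56 mm: the cylinder is absent (z outside [0, 12.5]); the r=3 cylinder at (10.5, -4) contributes a regular 12-gon of circumradius 3 (perimeter = 2·12·3.000·sin(180°/12) = 18.63 mm); the r=4 cylinder at (4.5, 12) gives a regular 12-gon of circumradius 4 (constant along its height) (perimeter = 2·12·4.000·sin(180°/12) = 24.85 mm); the cube at (7, 7) is present — its section is the full 24×18 rectangle (perimeter 84.00 mm); Combining (union): the regions partially overlap (shared area 5.86 mm²), so the edge portions inside another operand are dropped and the merged outline is re-measured after clipping — boundary = 114.69 mm; (rotated 80° about Z; rotation is an isometry so areas/perimeters/island counts are preserved). Overall, the cross-section has 2 separate islands. Total boundary length (outer) = 114.69 mm.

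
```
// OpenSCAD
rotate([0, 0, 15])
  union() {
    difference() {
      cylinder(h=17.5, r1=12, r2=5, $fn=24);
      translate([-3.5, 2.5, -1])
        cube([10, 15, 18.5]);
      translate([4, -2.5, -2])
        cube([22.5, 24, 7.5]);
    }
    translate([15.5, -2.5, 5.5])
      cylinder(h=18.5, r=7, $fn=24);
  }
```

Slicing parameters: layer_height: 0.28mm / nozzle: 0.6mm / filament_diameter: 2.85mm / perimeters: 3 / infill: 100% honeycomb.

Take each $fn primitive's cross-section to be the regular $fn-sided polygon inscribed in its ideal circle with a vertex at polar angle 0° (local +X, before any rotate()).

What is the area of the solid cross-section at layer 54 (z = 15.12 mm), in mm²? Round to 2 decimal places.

At z = 15.12 mm: the cone: at t=0.864 of its height the radius interpolates to r₁+(r₂−r₁)t = 5.952, giving a regular 24-gon of that circumradius (area = (24/2)·5.952²·sin(360°/24) = 110.03 mm²); the 10×15 cube at (-3.5, 2.5) contributes its full rectangle (area 150.00 mm²); the cube at (4, -2.5) is not intersected at this z (z outside [-2, 5.5]); Taking the first minus the rest: starting from the cone (110.03 mm²), the 10×15 cube at (-3.5, 2.5) partially overlaps it — only the 23.85 mm² overlap (of its 150.00 mm²) is removed, clipping the outline — area = 86.17 mm²; the r=7 cylinder at (15.5, -2.5) contributes a regular 24-gon of circumradius 7 (area = (24/2)·7.000²·sin(360°/24) = 152.19 mm²); Merging all regions: the 2 present regions are separate (no shared area or edge), so areas and boundary lengths simply add and each stays a separate island — area = 238.36 mm²; (rotated 15° about Z; rotation is an isometry so areas/perimeters/island counts are preserved). Overall, the cross-section has 2 separate islands. Net area = 238.36 mm².

238.36 mm²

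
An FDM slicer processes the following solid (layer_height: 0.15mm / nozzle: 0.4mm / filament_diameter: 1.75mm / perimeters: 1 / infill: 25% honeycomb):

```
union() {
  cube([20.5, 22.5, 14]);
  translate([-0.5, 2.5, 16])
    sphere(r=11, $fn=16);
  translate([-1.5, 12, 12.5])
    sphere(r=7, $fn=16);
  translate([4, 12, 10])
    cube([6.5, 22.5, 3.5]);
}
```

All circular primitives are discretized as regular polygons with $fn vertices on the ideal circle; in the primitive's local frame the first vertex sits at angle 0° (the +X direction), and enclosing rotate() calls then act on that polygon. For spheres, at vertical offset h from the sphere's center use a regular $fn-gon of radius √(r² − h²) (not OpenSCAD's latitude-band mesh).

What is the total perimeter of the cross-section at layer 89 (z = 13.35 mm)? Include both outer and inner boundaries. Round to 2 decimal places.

135.14 mm

At z = 13.35 mm: the cube (footprint 20.5×22.5) is included at this height (perimeter 86.00 mm); the sphere at (-0.5, 2.5): section is a regular 16-gon, circumradius = √(r²−h²) = √(11²−2.65²) = 10.676 (perimeter = 2·16·10.676·sin(180°/16) = 66.65 mm); the r=7 sphere at (-1.5, 12) slices to a regular 16-gon of circumradius 6.948 (√(r²−h²) with h=0.85 from center) (perimeter = 2·16·6.948·sin(180°/16) = 43.38 mm); the cube at (4, 12) is present — its section is the full 6.5×22.5 rectangle (perimeter 58.00 mm); Merging all regions: the regions partially overlap (shared area 276.20 mm²), so the edge portions inside another operand are dropped and the merged outline is re-measured after clipping — boundary = 135.14 mm. Overall, the cross-section is a single solid region. Total boundary length (outer) = 135.14 mm.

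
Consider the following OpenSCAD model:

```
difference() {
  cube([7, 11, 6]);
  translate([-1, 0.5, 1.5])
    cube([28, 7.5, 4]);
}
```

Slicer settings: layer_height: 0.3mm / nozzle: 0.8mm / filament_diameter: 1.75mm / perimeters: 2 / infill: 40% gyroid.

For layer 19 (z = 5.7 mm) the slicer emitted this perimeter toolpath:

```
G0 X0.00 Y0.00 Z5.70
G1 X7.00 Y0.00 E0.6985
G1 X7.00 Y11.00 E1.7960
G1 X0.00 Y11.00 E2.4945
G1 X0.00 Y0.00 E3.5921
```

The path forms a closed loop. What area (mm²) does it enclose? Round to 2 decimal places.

Apply the shoelace formula to the sequence of (X, Y) vertices; enclosed area = 77.00 mm².

77.00 mm²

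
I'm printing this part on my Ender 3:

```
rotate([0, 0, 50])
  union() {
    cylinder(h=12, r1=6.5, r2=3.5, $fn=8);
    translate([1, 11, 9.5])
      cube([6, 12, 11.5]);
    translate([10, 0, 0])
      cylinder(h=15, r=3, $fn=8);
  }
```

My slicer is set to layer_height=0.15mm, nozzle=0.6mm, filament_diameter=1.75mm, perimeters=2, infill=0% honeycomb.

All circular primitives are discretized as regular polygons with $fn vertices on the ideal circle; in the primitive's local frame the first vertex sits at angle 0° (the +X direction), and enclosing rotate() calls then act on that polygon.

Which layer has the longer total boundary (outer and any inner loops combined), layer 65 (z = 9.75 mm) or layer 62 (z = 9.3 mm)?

Layer 65 (z = 9.75): the cone (r1=6.5→r2=3.5) has section circumradius 4.062 here — a regular 8-gon (perimeter = 2·8·4.062·sin(180°/8) = 24.87 mm); the cube at (1, 11) (footprint 6×12) is included at this height (perimeter 36.00 mm); the r=3 cylinder at (10, 0) gives a regular 8-gon of circumradius 3 (constant along its height) (perimeter = 2·8·3.000·sin(180°/8) = 18.37 mm); Taking the union: the 3 present regions are separate (no shared area or edge), so areas and boundary lengths simply add and each stays a separate island — boundary = 79.24 mm; (whole slice rotated 50° about Z — lengths, areas and connectivity unchanged). So its perimeter = 79.24 mm. Layer 62 (z = 9.3): the cone (r1=6.5→r2=3.5) has section circumradius 4.175 here — a regular 8-gon (perimeter = 2·8·4.175·sin(180°/8) = 25.56 mm); the cube at (1, 11) does not reach this height (z outside [9.5, 21]); the r=3 cylinder at (10, 0) contributes a regular 8-gon of circumradius 3 (perimeter = 2·8·3.000·sin(180°/8) = 18.37 mm); Combining (union): the 2 present regions are separate (no shared area or edge), so areas and boundary lengths simply add and each stays a separate island — boundary = 43.93 mm; (rotated 50° about Z; rotation is an isometry so areas/perimeters/island counts are preserved). So its perimeter = 43.93 mm. Layer 65 is larger (79.24 vs 43.93 mm).

layer 65 (z = 9.75 mm)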